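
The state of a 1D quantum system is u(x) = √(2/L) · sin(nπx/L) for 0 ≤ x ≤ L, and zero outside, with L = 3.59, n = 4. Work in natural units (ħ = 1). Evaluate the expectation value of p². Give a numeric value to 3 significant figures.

12.3

p² u = −ħ² d²u/dx²; ⟨p²⟩ = −ħ² ∫ u*·u'' dx.
d/dx sin(nπx/L) = (nπ/L)·cos(nπx/L) and d²/dx² sin(nπx/L) = −(nπ/L)²·sin(nπx/L); on 0 ≤ x ≤ L, ∫sin²(nπx/L) dx = L/2 and ∫sin(nπx/L)·cos(nπx/L) dx = 0.
⟨p²⟩ = 12.253.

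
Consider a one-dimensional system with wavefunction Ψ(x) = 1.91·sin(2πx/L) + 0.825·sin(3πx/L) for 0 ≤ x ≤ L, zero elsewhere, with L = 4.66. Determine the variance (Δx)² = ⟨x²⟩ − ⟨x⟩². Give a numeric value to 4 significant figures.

Compute ⟨x⟩ and ⟨x²⟩ separately, then (Δx)² = ⟨x²⟩ − ⟨x⟩².
On 0 ≤ x ≤ L (j ≠ l): ∫sin²(jπx/L) dx = L/2, ∫sin(jπx/L)·sin(lπx/L) dx = 0; diagonal moments ∫x·sin²(jπx/L) dx = L²/4, ∫x²·sin²(jπx/L) dx = L³·(1/6 − 1/(4j²π²)); cross terms ∫x·sin(jπx/L)·sin(lπx/L) dx = 0 for j + l even and −4jlL²/(π²(j² − l²)²) for j + l odd, ∫x²·sin(jπx/L)·sin(lπx/L) dx = (−1)^(j+l)·4jlL³/(π²(j² − l²)²); higher powers the same way via product-to-sum and parts.
Normalization: ∫|Ψ|² dx = 10.086.
⟨x⟩ = 1.6700 and ⟨x²⟩ = 3.9119.
(Δx)² = 3.9119 − (1.6700)² = 1.1230.

1.123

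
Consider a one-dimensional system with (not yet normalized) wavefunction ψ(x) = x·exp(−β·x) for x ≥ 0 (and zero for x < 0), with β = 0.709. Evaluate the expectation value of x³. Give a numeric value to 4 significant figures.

⟨x³⟩ = ∫ x³·|ψ|² dx / ∫|ψ|² dx (integrals over the domain).
Every integrand reduces to terms xʲ·e^(−2βx) on [0, ∞); use ∫₀^∞ xʲ·e^(−2βx) dx = j!/(2β)^(j+1).
State is unnormalized: ∫|ψ|² dx = 0.70146, and ∫ψ*·x³·ψ dx = 14.761, so ⟨x³⟩ = 14.761 / 0.70146.
⟨x³⟩ = 21.044.

21.04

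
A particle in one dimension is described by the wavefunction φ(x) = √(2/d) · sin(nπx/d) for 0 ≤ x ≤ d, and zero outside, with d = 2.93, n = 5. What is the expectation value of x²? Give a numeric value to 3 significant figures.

2.84

⟨x²⟩ = ∫ x²·|φ|² dx (integrals over the domain).
With sin²θ = (1 − cos2θ)/2 on 0 ≤ x ≤ d: ∫sin²(nπx/d) dx = d/2, ∫x·sin²(nπx/d) dx = d²/4, ∫x²·sin²(nπx/d) dx = d³·(1/6 − 1/(4n²π²)); higher powers xᵏ the same way, integrating xᵏ·cos(2nπx/d) by parts.
⟨x²⟩ = 2.8442.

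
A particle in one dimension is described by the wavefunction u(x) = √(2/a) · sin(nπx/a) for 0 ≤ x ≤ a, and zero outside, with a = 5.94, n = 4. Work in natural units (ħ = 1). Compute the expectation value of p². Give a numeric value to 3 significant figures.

4.48

p² u = −ħ² d²u/dx²; ⟨p²⟩ = −ħ² ∫ u*·u'' dx.
d/dx sin(nπx/a) = (nπ/a)·cos(nπx/a) and d²/dx² sin(nπx/a) = −(nπ/a)²·sin(nπx/a); on 0 ≤ x ≤ a, ∫sin²(nπx/a) dx = a/2 and ∫sin(nπx/a)·cos(nπx/a) dx = 0.
⟨p²⟩ = 4.4756.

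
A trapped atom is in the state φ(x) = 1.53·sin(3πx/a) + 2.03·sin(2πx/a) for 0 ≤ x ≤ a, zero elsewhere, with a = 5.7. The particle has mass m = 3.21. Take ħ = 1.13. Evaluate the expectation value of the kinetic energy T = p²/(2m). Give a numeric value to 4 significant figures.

T = −(ħ²/2m) d²/dx², so ⟨T⟩ = −(ħ²/2m) ∫ φ*·φ'' dx / ∫|φ|² dx; with m = 3.21.
d²/dx² sin(jπx/a) = −(jπ/a)²·sin(jπx/a); on 0 ≤ x ≤ a, ∫sin²(jπx/a) dx = a/2 and ∫sin(jπx/a)·sin(lπx/a) dx = 0 for j ≠ l, so only diagonal terms survive in ∫|φ|² and ∫φ·φ″; ∫φ·φ′ dx = [φ²/2] between the walls = 0.
State is unnormalized: ∫|φ|² dx = 18.416, and ∫φ*·(−ħ²/2m · φ'') dx = 6.4662, so ⟨T⟩ = 6.4662 / 18.416.
⟨T⟩ = 0.35111.

0.3511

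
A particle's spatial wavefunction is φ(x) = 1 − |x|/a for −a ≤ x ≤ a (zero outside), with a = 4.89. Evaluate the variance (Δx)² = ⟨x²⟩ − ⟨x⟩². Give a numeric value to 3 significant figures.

2.39

Compute ⟨x⟩ and ⟨x²⟩ separately, then (Δx)² = ⟨x²⟩ − ⟨x⟩².
φ is even, so ∫ over [−a, a] = 2∫₀ᵃ with φ = 1 − x/a there: ∫₀ᵃ (1 − x/a)² dx = a/3, ∫₀ᵃ x²(1 − x/a)² dx = a³/30, ∫₀ᵃ x⁴(1 − x/a)² dx = a⁵/105.
Normalization: ∫|φ|² dx = 3.2600.
⟨x⟩ = 0.0000 and ⟨x²⟩ = 2.3912.
(Δx)² = 2.3912 − (0.0000)² = 2.3912.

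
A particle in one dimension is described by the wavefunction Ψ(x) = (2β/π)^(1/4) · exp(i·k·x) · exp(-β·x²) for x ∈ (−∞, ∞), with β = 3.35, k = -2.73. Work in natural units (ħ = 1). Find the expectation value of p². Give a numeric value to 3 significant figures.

p² Ψ = −ħ² d²Ψ/dx²; ⟨p²⟩ = −ħ² ∫ Ψ*·Ψ'' dx.
Gaussian moments: ∫x^(2j)·e^(−2βx²) dx = (2j−1)!!/(4β)^j · √(π/(2β)), odd powers integrate to 0; here √(π/(2β)) = 0.68476. Derivatives: Ψ′ = (ik − 2βx)·Ψ, Ψ″ = ((ik − 2βx)² − 2β)·Ψ; the odd-in-x pieces drop out.
⟨p²⟩ = 10.803.

10.8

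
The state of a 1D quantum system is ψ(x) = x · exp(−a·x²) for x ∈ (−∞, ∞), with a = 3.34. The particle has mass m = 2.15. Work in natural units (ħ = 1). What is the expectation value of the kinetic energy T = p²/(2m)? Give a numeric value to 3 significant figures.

2.33

T = −(ħ²/2m) d²/dx², so ⟨T⟩ = −(ħ²/2m) ∫ ψ*·ψ'' dx / ∫|ψ|² dx; with m = 2.15.
Expand each integrand as polynomial × e^(−2ax²) and use ∫x^(2j)·e^(−2ax²) dx = (2j−1)!!/(4a)^j · √(π/(2a)), odd powers → 0; here √(π/(2a)) = 0.68578. Differentiate with the product rule, d/dx e^(−ax²) = −2ax·e^(−ax²).
State is unnormalized: ∫|ψ|² dx = 0.051331, and ∫ψ*·(−ħ²/2m · ψ'') dx = 0.11961, so ⟨T⟩ = 0.11961 / 0.051331.
⟨T⟩ = 2.3302.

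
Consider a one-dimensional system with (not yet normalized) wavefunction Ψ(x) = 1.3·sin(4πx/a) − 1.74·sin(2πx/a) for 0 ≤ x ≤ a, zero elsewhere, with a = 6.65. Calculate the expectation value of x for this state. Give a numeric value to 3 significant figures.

⟨x⟩ = ∫ x·|Ψ|² dx / ∫|Ψ|² dx (integrals over the domain).
On 0 ≤ x ≤ a (j ≠ l): ∫sin²(jπx/a) dx = a/2, ∫sin(jπx/a)·sin(lπx/a) dx = 0; diagonal moments ∫x·sin²(jπx/a) dx = a²/4, ∫x²·sin²(jπx/a) dx = a³·(1/6 − 1/(4j²π²)); cross terms ∫x·sin(jπx/a)·sin(lπx/a) dx = 0 for j + l even and −4jla²/(π²(j² − l²)²) for j + l odd, ∫x²·sin(jπx/a)·sin(lπx/a) dx = (−1)^(j+l)·4jla³/(π²(j² − l²)²); higher powers the same way via product-to-sum and parts.
State is unnormalized: ∫|Ψ|² dx = 15.686, and ∫Ψ*·x·Ψ dx = 52.156, so ⟨x⟩ = 52.156 / 15.686.
⟨x⟩ = 3.3250.

3.33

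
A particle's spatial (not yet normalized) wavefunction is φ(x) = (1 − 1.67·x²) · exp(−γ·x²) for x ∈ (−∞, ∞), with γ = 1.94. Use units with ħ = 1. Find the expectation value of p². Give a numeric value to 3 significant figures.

4.80

p² φ = −ħ² d²φ/dx²; ⟨p²⟩ = −ħ² ∫ φ*·φ'' dx / ∫|φ|² dx.
Expand each integrand as polynomial × e^(−2γx²) and use ∫x^(2j)·e^(−2γx²) dx = (2j−1)!!/(4γ)^j · √(π/(2γ)), odd powers → 0; here √(π/(2γ)) = 0.89983. Differentiate with the product rule, d/dx e^(−γx²) = −2γx·e^(−γx²).
State is unnormalized: ∫|φ|² dx = 0.63755, and ∫φ*·(−ħ² φ'') dx = 3.0630, so ⟨p²⟩ = 3.0630 / 0.63755.
⟨p²⟩ = 4.8042.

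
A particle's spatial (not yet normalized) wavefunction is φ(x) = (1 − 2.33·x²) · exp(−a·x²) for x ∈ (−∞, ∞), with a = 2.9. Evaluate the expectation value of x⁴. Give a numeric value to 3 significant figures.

0.0125

⟨x⁴⟩ = ∫ x⁴·|φ|² dx / ∫|φ|² dx (integrals over the domain).
Expand each integrand as polynomial × e^(−2ax²) and use ∫x^(2j)·e^(−2ax²) dx = (2j−1)!!/(4a)^j · √(π/(2a)), odd powers → 0; here √(π/(2a)) = 0.73597.
State is unnormalized: ∫|φ|² dx = 0.52939, and ∫φ*·x⁴·φ dx = 0.0066204, so ⟨x⁴⟩ = 0.0066204 / 0.52939.
⟨x⁴⟩ = 0.012506.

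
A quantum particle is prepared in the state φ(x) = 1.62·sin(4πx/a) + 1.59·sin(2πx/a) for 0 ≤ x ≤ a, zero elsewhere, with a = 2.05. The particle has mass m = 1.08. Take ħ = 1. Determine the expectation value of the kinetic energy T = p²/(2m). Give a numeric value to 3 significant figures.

11.0

T = −(ħ²/2m) d²/dx², so ⟨T⟩ = −(ħ²/2m) ∫ φ*·φ'' dx / ∫|φ|² dx; with m = 1.08.
d²/dx² sin(jπx/a) = −(jπ/a)²·sin(jπx/a); on 0 ≤ x ≤ a, ∫sin²(jπx/a) dx = a/2 and ∫sin(jπx/a)·sin(lπx/a) dx = 0 for j ≠ l, so only diagonal terms survive in ∫|φ|² and ∫φ·φ″; ∫φ·φ′ dx = [φ²/2] between the walls = 0.
State is unnormalized: ∫|φ|² dx = 5.2813, and ∫φ*·(−ħ²/2m · φ'') dx = 58.066, so ⟨T⟩ = 58.066 / 5.2813.
⟨T⟩ = 10.995.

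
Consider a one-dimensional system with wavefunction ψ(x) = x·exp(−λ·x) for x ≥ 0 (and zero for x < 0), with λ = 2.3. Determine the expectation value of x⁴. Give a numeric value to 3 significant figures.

0.804

⟨x⁴⟩ = ∫ x⁴·|ψ|² dx / ∫|ψ|² dx (integrals over the domain).
Every integrand reduces to terms xʲ·e^(−2λx) on [0, ∞); use ∫₀^∞ xʲ·e^(−2λx) dx = j!/(2λ)^(j+1).
State is unnormalized: ∫|ψ|² dx = 0.020547, and ∫ψ*·x⁴·ψ dx = 0.016521, so ⟨x⁴⟩ = 0.016521 / 0.020547.
⟨x⁴⟩ = 0.80403.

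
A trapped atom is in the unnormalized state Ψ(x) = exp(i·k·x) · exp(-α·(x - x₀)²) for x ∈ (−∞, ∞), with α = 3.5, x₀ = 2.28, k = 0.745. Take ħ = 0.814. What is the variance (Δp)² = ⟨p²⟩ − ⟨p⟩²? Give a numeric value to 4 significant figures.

Compute ⟨p⟩ and ⟨p²⟩ separately; (Δp)² = ⟨p²⟩ − ⟨p⟩².
Gaussian moments (u = x − x₀): ∫u^(2j)·e^(−2αu²) du = (2j−1)!!/(4α)^j · √(π/(2α)), odd powers integrate to 0; here √(π/(2α)) = 0.66992. Derivatives: Ψ′ = (ik − 2αu)·Ψ, Ψ″ = ((ik − 2αu)² − 2α)·Ψ; the odd-in-u pieces drop out.
Normalization: ∫|Ψ|² dx = 0.66992.
⟨p⟩ = 0.60643 and ⟨p²⟩ = 2.6868.
(Δp)² = 2.6868 − (0.60643)² = 2.3191.

2.319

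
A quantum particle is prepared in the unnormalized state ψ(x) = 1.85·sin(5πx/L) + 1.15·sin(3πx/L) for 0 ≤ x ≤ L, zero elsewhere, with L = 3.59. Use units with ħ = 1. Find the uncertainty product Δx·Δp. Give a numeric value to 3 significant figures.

4.99

Δx = √(⟨x²⟩−⟨x⟩²), Δp = √(⟨p²⟩−⟨p⟩²).
On 0 ≤ x ≤ L (j ≠ l): ∫sin²(jπx/L) dx = L/2, ∫sin(jπx/L)·sin(lπx/L) dx = 0; diagonal moments ∫x·sin²(jπx/L) dx = L²/4, ∫x²·sin²(jπx/L) dx = L³·(1/6 − 1/(4j²π²)); cross terms ∫x·sin(jπx/L)·sin(lπx/L) dx = 0 for j + l even and −4jlL²/(π²(j² − l²)²) for j + l odd, ∫x²·sin(jπx/L)·sin(lπx/L) dx = (−1)^(j+l)·4jlL³/(π²(j² − l²)²); higher powers the same way via product-to-sum and parts. d²/dx² sin(jπx/L) = −(jπ/L)²·sin(jπx/L); on 0 ≤ x ≤ L, ∫sin²(jπx/L) dx = L/2 and ∫sin(jπx/L)·sin(lπx/L) dx = 0 for j ≠ l, so only diagonal terms survive in ∫|ψ|² and ∫ψ·ψ″; ∫ψ·ψ′ dx = [ψ²/2] between the walls = 0.
Normalization: ∫|ψ|² dx = 8.5173.
⟨x⟩ = 1.7950, ⟨x²⟩ = 4.8059 ⇒ Δx = 1.2585.
⟨p⟩ = 0.0000, ⟨p²⟩ = 15.730 ⇒ Δp = 3.9661.
Δx·Δp = 4.9914.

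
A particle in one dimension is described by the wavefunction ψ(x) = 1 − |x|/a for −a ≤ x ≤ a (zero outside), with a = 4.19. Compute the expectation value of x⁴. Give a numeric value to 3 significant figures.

8.81

⟨x⁴⟩ = ∫ x⁴·|ψ|² dx / ∫|ψ|² dx (integrals over the domain).
ψ is even, so ∫ over [−a, a] = 2∫₀ᵃ with ψ = 1 − x/a there: ∫₀ᵃ (1 − x/a)² dx = a/3, ∫₀ᵃ x²(1 − x/a)² dx = a³/30, ∫₀ᵃ x⁴(1 − x/a)² dx = a⁵/105.
State is unnormalized: ∫|ψ|² dx = 2.7933, and ∫ψ*·x⁴·ψ dx = 24.599, so ⟨x⁴⟩ = 24.599 / 2.7933.
⟨x⁴⟩ = 8.8062.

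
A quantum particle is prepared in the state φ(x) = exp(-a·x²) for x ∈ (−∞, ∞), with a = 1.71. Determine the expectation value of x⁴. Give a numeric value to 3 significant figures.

⟨x⁴⟩ = ∫ x⁴·|φ|² dx / ∫|φ|² dx (integrals over the domain).
Gaussian moments: ∫x^(2j)·e^(−2ax²) dx = (2j−1)!!/(4a)^j · √(π/(2a)), odd powers integrate to 0; here √(π/(2a)) = 0.95843.
State is unnormalized: ∫|φ|² dx = 0.95843, and ∫φ*·x⁴·φ dx = 0.061457, so ⟨x⁴⟩ = 0.061457 / 0.95843.
⟨x⁴⟩ = 0.064122.

0.0641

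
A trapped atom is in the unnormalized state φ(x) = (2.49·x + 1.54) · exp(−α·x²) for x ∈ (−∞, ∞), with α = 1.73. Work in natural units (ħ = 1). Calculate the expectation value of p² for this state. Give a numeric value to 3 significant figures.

p² φ = −ħ² d²φ/dx²; ⟨p²⟩ = −ħ² ∫ φ*·φ'' dx / ∫|φ|² dx.
Expand each integrand as polynomial × e^(−2αx²) and use ∫x^(2j)·e^(−2αx²) dx = (2j−1)!!/(4α)^j · √(π/(2α)), odd powers → 0; here √(π/(2α)) = 0.95288. Differentiate with the product rule, d/dx e^(−αx²) = −2αx·e^(−αx²).
State is unnormalized: ∫|φ|² dx = 3.1136, and ∫φ*·(−ħ² φ'') dx = 8.3405, so ⟨p²⟩ = 8.3405 / 3.1136.
⟨p²⟩ = 2.6787.

2.68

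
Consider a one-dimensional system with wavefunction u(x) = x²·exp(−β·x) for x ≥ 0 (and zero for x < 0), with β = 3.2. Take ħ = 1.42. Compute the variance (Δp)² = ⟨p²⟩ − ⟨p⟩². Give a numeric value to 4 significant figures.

Compute ⟨p⟩ and ⟨p²⟩ separately; (Δp)² = ⟨p²⟩ − ⟨p⟩².
Differentiate x²·exp(−β·x) with the product rule; every integrand then reduces to terms xʲ·e^(−2βx) on [0, ∞), with ∫₀^∞ xʲ·e^(−2βx) dx = j!/(2β)^(j+1).
Normalization: ∫|u|² dx = 0.0022352.
⟨p⟩ = 0.0000 and ⟨p²⟩ = 6.8826.
(Δp)² = 6.8826 − (0.0000)² = 6.8826.

6.883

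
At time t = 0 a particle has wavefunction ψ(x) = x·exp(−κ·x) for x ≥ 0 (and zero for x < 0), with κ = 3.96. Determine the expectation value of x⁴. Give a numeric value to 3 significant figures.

⟨x⁴⟩ = ∫ x⁴·|ψ|² dx / ∫|ψ|² dx (integrals over the domain).
Every integrand reduces to terms xʲ·e^(−2κx) on [0, ∞); use ∫₀^∞ xʲ·e^(−2κx) dx = j!/(2κ)^(j+1).
State is unnormalized: ∫|ψ|² dx = 0.0040258, and ∫ψ*·x⁴·ψ dx = 0.00036835, so ⟨x⁴⟩ = 0.00036835 / 0.0040258.
⟨x⁴⟩ = 0.091496.

0.0915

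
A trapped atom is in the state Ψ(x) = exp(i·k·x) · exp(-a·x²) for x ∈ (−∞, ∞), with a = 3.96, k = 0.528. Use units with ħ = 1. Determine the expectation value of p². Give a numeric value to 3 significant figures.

p² Ψ = −ħ² d²Ψ/dx²; ⟨p²⟩ = −ħ² ∫ Ψ*·Ψ'' dx / ∫|Ψ|² dx.
Gaussian moments: ∫x^(2j)·e^(−2ax²) dx = (2j−1)!!/(4a)^j · √(π/(2a)), odd powers integrate to 0; here √(π/(2a)) = 0.62981. Derivatives: Ψ′ = (ik − 2ax)·Ψ, Ψ″ = ((ik − 2ax)² − 2a)·Ψ; the odd-in-x pieces drop out.
State is unnormalized: ∫|Ψ|² dx = 0.62981, and ∫Ψ*·(−ħ² Ψ'') dx = 2.6696, so ⟨p²⟩ = 2.6696 / 0.62981.
⟨p²⟩ = 4.2388.

4.24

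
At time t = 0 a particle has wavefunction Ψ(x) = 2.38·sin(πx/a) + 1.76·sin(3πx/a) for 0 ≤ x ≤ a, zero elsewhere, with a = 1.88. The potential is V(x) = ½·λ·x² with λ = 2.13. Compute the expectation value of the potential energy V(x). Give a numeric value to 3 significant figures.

1.26

⟨V⟩ = ∫ V(x)·|Ψ|² dx / ∫|Ψ|² dx.
On 0 ≤ x ≤ a (j ≠ l): ∫sin²(jπx/a) dx = a/2, ∫sin(jπx/a)·sin(lπx/a) dx = 0; diagonal moments ∫x·sin²(jπx/a) dx = a²/4, ∫x²·sin²(jπx/a) dx = a³·(1/6 − 1/(4j²π²)); cross terms ∫x·sin(jπx/a)·sin(lπx/a) dx = 0 for j + l even and −4jla²/(π²(j² − l²)²) for j + l odd, ∫x²·sin(jπx/a)·sin(lπx/a) dx = (−1)^(j+l)·4jla³/(π²(j² − l²)²); higher powers the same way via product-to-sum and parts.
State is unnormalized: ∫|Ψ|² dx = 8.2363, and ∫Ψ*·V(x)·Ψ dx = 10.383, so ⟨V⟩ = 10.383 / 8.2363.
⟨V⟩ = 1.2607.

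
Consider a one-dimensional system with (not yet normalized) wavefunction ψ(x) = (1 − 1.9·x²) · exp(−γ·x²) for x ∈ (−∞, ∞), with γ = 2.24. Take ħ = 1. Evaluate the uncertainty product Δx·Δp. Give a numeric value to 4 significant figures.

Δx = √(⟨x²⟩−⟨x⟩²), Δp = √(⟨p²⟩−⟨p⟩²).
Expand each integrand as polynomial × e^(−2γx²) and use ∫x^(2j)·e^(−2γx²) dx = (2j−1)!!/(4γ)^j · √(π/(2γ)), odd powers → 0; here √(π/(2γ)) = 0.83741. Differentiate with the product rule, d/dx e^(−γx²) = −2γx·e^(−γx²).
Normalization: ∫|ψ|² dx = 0.59522.
⟨x⟩ = 0.0000, ⟨x²⟩ = 0.063149 ⇒ Δx = 0.25130.
⟨p⟩ = 0.0000, ⟨p²⟩ = 5.4799 ⇒ Δp = 2.3409.
Δx·Δp = 0.58826.

0.5883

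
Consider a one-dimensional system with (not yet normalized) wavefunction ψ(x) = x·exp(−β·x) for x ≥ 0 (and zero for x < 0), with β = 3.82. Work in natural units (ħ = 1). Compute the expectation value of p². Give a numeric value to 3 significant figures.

14.6

p² ψ = −ħ² d²ψ/dx²; ⟨p²⟩ = −ħ² ∫ ψ*·ψ'' dx / ∫|ψ|² dx.
Differentiate x·exp(−β·x) with the product rule; every integrand then reduces to terms xʲ·e^(−2βx) on [0, ∞), with ∫₀^∞ xʲ·e^(−2βx) dx = j!/(2β)^(j+1).
State is unnormalized: ∫|ψ|² dx = 0.0044849, and ∫ψ*·(−ħ² ψ'') dx = 0.065445, so ⟨p²⟩ = 0.065445 / 0.0044849.
⟨p²⟩ = 14.592.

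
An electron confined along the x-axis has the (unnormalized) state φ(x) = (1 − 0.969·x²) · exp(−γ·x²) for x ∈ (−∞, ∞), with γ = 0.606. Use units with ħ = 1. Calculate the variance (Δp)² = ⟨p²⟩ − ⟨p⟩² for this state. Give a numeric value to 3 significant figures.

2.60

Compute ⟨p⟩ and ⟨p²⟩ separately; (Δp)² = ⟨p²⟩ − ⟨p⟩².
Expand each integrand as polynomial × e^(−2γx²) and use ∫x^(2j)·e^(−2γx²) dx = (2j−1)!!/(4γ)^j · √(π/(2γ)), odd powers → 0; here √(π/(2γ)) = 1.6100. Differentiate with the product rule, d/dx e^(−γx²) = −2γx·e^(−γx²).
Normalization: ∫|φ|² dx = 1.0946.
⟨p⟩ = 0.0000 and ⟨p²⟩ = 2.6009.
(Δp)² = 2.6009 − (0.0000)² = 2.6009.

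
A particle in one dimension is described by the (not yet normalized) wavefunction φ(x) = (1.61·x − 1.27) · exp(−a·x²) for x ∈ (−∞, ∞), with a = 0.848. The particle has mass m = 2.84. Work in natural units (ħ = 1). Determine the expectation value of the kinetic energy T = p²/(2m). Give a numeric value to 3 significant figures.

T = −(ħ²/2m) d²/dx², so ⟨T⟩ = −(ħ²/2m) ∫ φ*·φ'' dx / ∫|φ|² dx; with m = 2.84.
Expand each integrand as polynomial × e^(−2ax²) and use ∫x^(2j)·e^(−2ax²) dx = (2j−1)!!/(4a)^j · √(π/(2a)), odd powers → 0; here √(π/(2a)) = 1.3610. Differentiate with the product rule, d/dx e^(−ax²) = −2ax·e^(−ax²).
State is unnormalized: ∫|φ|² dx = 3.2352, and ∫φ*·(−ħ²/2m · φ'') dx = 0.79356, so ⟨T⟩ = 0.79356 / 3.2352.
⟨T⟩ = 0.24529.

0.245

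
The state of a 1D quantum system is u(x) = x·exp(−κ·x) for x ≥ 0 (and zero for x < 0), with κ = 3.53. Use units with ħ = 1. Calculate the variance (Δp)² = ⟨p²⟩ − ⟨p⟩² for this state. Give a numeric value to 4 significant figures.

12.46

Compute ⟨p⟩ and ⟨p²⟩ separately; (Δp)² = ⟨p²⟩ − ⟨p⟩².
Differentiate x·exp(−κ·x) with the product rule; every integrand then reduces to terms xʲ·e^(−2κx) on [0, ∞), with ∫₀^∞ xʲ·e^(−2κx) dx = j!/(2κ)^(j+1).
Normalization: ∫|u|² dx = 0.0056835.
⟨p⟩ = 0.0000 and ⟨p²⟩ = 12.461.
(Δp)² = 12.461 − (0.0000)² = 12.461.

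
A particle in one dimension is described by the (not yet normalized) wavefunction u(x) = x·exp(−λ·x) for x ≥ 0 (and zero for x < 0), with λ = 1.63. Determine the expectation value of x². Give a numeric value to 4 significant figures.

1.129

⟨x²⟩ = ∫ x²·|u|² dx / ∫|u|² dx (integrals over the domain).
Every integrand reduces to terms xʲ·e^(−2λx) on [0, ∞); use ∫₀^∞ xʲ·e^(−2λx) dx = j!/(2λ)^(j+1).
State is unnormalized: ∫|u|² dx = 0.057727, and ∫u*·x²·u dx = 0.065181, so ⟨x²⟩ = 0.065181 / 0.057727.
⟨x²⟩ = 1.1291.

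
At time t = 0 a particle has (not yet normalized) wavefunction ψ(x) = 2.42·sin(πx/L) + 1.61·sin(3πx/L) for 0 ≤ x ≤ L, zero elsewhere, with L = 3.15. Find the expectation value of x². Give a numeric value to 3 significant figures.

3.29

⟨x²⟩ = ∫ x²·|ψ|² dx / ∫|ψ|² dx (integrals over the domain).
On 0 ≤ x ≤ L (j ≠ l): ∫sin²(jπx/L) dx = L/2, ∫sin(jπx/L)·sin(lπx/L) dx = 0; diagonal moments ∫x·sin²(jπx/L) dx = L²/4, ∫x²·sin²(jπx/L) dx = L³·(1/6 − 1/(4j²π²)); cross terms ∫x·sin(jπx/L)·sin(lπx/L) dx = 0 for j + l even and −4jlL²/(π²(j² − l²)²) for j + l odd, ∫x²·sin(jπx/L)·sin(lπx/L) dx = (−1)^(j+l)·4jlL³/(π²(j² − l²)²); higher powers the same way via product-to-sum and parts.
State is unnormalized: ∫|ψ|² dx = 13.306, and ∫ψ*·x²·ψ dx = 43.773, so ⟨x²⟩ = 43.773 / 13.306.
⟨x²⟩ = 3.2896.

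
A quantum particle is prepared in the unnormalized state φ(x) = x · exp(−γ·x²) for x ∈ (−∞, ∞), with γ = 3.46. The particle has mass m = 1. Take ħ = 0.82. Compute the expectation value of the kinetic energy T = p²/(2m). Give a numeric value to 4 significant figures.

3.490

T = −(ħ²/2m) d²/dx², so ⟨T⟩ = −(ħ²/2m) ∫ φ*·φ'' dx / ∫|φ|² dx; with m = 1.
Expand each integrand as polynomial × e^(−2γx²) and use ∫x^(2j)·e^(−2γx²) dx = (2j−1)!!/(4γ)^j · √(π/(2γ)), odd powers → 0; here √(π/(2γ)) = 0.67379. Differentiate with the product rule, d/dx e^(−γx²) = −2γx·e^(−γx²).
State is unnormalized: ∫|φ|² dx = 0.048684, and ∫φ*·(−ħ²/2m · φ'') dx = 0.16990, so ⟨T⟩ = 0.16990 / 0.048684.
⟨T⟩ = 3.4898.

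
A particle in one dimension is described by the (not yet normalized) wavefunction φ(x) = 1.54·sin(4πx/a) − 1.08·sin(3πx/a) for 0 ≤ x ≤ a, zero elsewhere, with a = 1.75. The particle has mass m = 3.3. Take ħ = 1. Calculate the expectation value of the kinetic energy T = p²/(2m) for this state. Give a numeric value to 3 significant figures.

6.69

T = −(ħ²/2m) d²/dx², so ⟨T⟩ = −(ħ²/2m) ∫ φ*·φ'' dx / ∫|φ|² dx; with m = 3.3.
d²/dx² sin(jπx/a) = −(jπ/a)²·sin(jπx/a); on 0 ≤ x ≤ a, ∫sin²(jπx/a) dx = a/2 and ∫sin(jπx/a)·sin(lπx/a) dx = 0 for j ≠ l, so only diagonal terms survive in ∫|φ|² and ∫φ·φ″; ∫φ·φ′ dx = [φ²/2] between the walls = 0.
State is unnormalized: ∫|φ|² dx = 3.0958, and ∫φ*·(−ħ²/2m · φ'') dx = 20.698, so ⟨T⟩ = 20.698 / 3.0958.
⟨T⟩ = 6.6858.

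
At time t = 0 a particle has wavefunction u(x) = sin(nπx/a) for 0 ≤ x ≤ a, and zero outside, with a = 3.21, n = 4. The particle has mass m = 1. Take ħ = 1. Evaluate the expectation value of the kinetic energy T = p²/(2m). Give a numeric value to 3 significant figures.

T = −(ħ²/2m) d²/dx², so ⟨T⟩ = −(ħ²/2m) ∫ u*·u'' dx / ∫|u|² dx; with m = 1.
d/dx sin(nπx/a) = (nπ/a)·cos(nπx/a) and d²/dx² sin(nπx/a) = −(nπ/a)²·sin(nπx/a); on 0 ≤ x ≤ a, ∫sin²(nπx/a) dx = a/2 and ∫sin(nπx/a)·cos(nπx/a) dx = 0.
State is unnormalized: ∫|u|² dx = 1.6050, and ∫u*·(−ħ²/2m · u'') dx = 12.299, so ⟨T⟩ = 12.299 / 1.6050.
⟨T⟩ = 7.6627.

7.66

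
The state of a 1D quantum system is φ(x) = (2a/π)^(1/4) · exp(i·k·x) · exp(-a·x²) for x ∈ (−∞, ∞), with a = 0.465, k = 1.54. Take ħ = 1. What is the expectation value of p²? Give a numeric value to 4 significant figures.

2.837

p² φ = −ħ² d²φ/dx²; ⟨p²⟩ = −ħ² ∫ φ*·φ'' dx.
Gaussian moments: ∫x^(2j)·e^(−2ax²) dx = (2j−1)!!/(4a)^j · √(π/(2a)), odd powers integrate to 0; here √(π/(2a)) = 1.8379. Derivatives: φ′ = (ik − 2ax)·φ, φ″ = ((ik − 2ax)² − 2a)·φ; the odd-in-x pieces drop out.
⟨p²⟩ = 2.8366.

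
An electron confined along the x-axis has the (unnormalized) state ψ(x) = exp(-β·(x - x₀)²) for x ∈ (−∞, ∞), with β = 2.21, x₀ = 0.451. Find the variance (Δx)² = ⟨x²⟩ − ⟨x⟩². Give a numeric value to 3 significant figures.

Compute ⟨x⟩ and ⟨x²⟩ separately, then (Δx)² = ⟨x²⟩ − ⟨x⟩².
Gaussian moments (u = x − x₀): ∫u^(2j)·e^(−2βu²) du = (2j−1)!!/(4β)^j · √(π/(2β)), odd powers integrate to 0; here √(π/(2β)) = 0.84307.
Normalization: ∫|ψ|² dx = 0.84307.
⟨x⟩ = 0.45100 and ⟨x²⟩ = 0.31652.
(Δx)² = 0.31652 − (0.45100)² = 0.11312.

0.113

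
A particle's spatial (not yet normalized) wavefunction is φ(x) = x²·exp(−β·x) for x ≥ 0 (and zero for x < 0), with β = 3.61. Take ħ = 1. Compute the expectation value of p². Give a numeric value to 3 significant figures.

p² φ = −ħ² d²φ/dx²; ⟨p²⟩ = −ħ² ∫ φ*·φ'' dx / ∫|φ|² dx.
Differentiate x²·exp(−β·x) with the product rule; every integrand then reduces to terms xʲ·e^(−2βx) on [0, ∞), with ∫₀^∞ xʲ·e^(−2βx) dx = j!/(2β)^(j+1).
State is unnormalized: ∫|φ|² dx = 0.0012233, and ∫φ*·(−ħ² φ'') dx = 0.0053140, so ⟨p²⟩ = 0.0053140 / 0.0012233.
⟨p²⟩ = 4.3440.

4.34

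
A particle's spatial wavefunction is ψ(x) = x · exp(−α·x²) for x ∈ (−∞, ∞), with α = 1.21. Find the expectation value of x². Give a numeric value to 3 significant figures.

⟨x²⟩ = ∫ x²·|ψ|² dx / ∫|ψ|² dx (integrals over the domain).
Expand each integrand as polynomial × e^(−2αx²) and use ∫x^(2j)·e^(−2αx²) dx = (2j−1)!!/(4α)^j · √(π/(2α)), odd powers → 0; here √(π/(2α)) = 1.1394.
State is unnormalized: ∫|ψ|² dx = 0.23541, and ∫ψ*·x²·ψ dx = 0.14591, so ⟨x²⟩ = 0.14591 / 0.23541.
⟨x²⟩ = 0.61983.

0.620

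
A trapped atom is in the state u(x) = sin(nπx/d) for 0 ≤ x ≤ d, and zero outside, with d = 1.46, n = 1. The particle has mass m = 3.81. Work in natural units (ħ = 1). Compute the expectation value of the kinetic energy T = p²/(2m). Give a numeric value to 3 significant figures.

0.608

T = −(ħ²/2m) d²/dx², so ⟨T⟩ = −(ħ²/2m) ∫ u*·u'' dx / ∫|u|² dx; with m = 3.81.
d/dx sin(nπx/d) = (nπ/d)·cos(nπx/d) and d²/dx² sin(nπx/d) = −(nπ/d)²·sin(nπx/d); on 0 ≤ x ≤ d, ∫sin²(nπx/d) dx = d/2 and ∫sin(nπx/d)·cos(nπx/d) dx = 0.
State is unnormalized: ∫|u|² dx = 0.73000, and ∫u*·(−ħ²/2m · u'') dx = 0.44357, so ⟨T⟩ = 0.44357 / 0.73000.
⟨T⟩ = 0.60763.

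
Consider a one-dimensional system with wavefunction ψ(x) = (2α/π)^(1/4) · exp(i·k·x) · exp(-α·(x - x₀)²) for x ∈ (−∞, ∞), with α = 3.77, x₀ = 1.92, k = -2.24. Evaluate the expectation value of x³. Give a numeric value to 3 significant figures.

7.46

⟨x³⟩ = ∫ x³·|ψ|² dx (integrals over the domain).
Gaussian moments (u = x − x₀): ∫u^(2j)·e^(−2αu²) du = (2j−1)!!/(4α)^j · √(π/(2α)), odd powers integrate to 0; here √(π/(2α)) = 0.64549.
⟨x³⟩ = 7.4599.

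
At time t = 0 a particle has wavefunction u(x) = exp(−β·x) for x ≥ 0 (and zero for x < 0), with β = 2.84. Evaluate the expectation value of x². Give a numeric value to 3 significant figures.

0.0620

⟨x²⟩ = ∫ x²·|u|² dx / ∫|u|² dx (integrals over the domain).
Every integrand reduces to terms xʲ·e^(−2βx) on [0, ∞); use ∫₀^∞ xʲ·e^(−2βx) dx = j!/(2β)^(j+1).
State is unnormalized: ∫|u|² dx = 0.17606, and ∫u*·x²·u dx = 0.010914, so ⟨x²⟩ = 0.010914 / 0.17606.
⟨x²⟩ = 0.061992.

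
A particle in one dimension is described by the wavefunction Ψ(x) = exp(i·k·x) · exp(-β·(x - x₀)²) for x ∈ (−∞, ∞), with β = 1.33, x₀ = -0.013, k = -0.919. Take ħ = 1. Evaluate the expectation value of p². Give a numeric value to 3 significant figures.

p² Ψ = −ħ² d²Ψ/dx²; ⟨p²⟩ = −ħ² ∫ Ψ*·Ψ'' dx / ∫|Ψ|² dx.
Gaussian moments (u = x − x₀): ∫u^(2j)·e^(−2βu²) du = (2j−1)!!/(4β)^j · √(π/(2β)), odd powers integrate to 0; here √(π/(2β)) = 1.0868. Derivatives: Ψ′ = (ik − 2βu)·Ψ, Ψ″ = ((ik − 2βu)² − 2β)·Ψ; the odd-in-u pieces drop out.
State is unnormalized: ∫|Ψ|² dx = 1.0868, and ∫Ψ*·(−ħ² Ψ'') dx = 2.3632, so ⟨p²⟩ = 2.3632 / 1.0868.
⟨p²⟩ = 2.1746.

2.17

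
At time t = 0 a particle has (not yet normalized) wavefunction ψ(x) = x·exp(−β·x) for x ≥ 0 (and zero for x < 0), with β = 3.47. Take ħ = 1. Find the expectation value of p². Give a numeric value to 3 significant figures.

p² ψ = −ħ² d²ψ/dx²; ⟨p²⟩ = −ħ² ∫ ψ*·ψ'' dx / ∫|ψ|² dx.
Differentiate x·exp(−β·x) with the product rule; every integrand then reduces to terms xʲ·e^(−2βx) on [0, ∞), with ∫₀^∞ xʲ·e^(−2βx) dx = j!/(2β)^(j+1).
State is unnormalized: ∫|ψ|² dx = 0.0059834, and ∫ψ*·(−ħ² ψ'') dx = 0.072046, so ⟨p²⟩ = 0.072046 / 0.0059834.
⟨p²⟩ = 12.041.

12.0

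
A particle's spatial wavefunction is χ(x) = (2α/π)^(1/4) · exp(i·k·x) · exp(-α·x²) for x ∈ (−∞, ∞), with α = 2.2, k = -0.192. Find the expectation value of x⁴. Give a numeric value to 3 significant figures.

0.0387

⟨x⁴⟩ = ∫ x⁴·|χ|² dx (integrals over the domain).
Gaussian moments: ∫x^(2j)·e^(−2αx²) dx = (2j−1)!!/(4α)^j · √(π/(2α)), odd powers integrate to 0; here √(π/(2α)) = 0.84498.
⟨x⁴⟩ = 0.038740.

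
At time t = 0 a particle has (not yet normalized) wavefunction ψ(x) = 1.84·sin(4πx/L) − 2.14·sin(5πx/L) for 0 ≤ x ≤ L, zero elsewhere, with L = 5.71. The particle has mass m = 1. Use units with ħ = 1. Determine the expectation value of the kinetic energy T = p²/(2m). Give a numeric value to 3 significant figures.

T = −(ħ²/2m) d²/dx², so ⟨T⟩ = −(ħ²/2m) ∫ ψ*·ψ'' dx / ∫|ψ|² dx; with m = 1.
d²/dx² sin(jπx/L) = −(jπ/L)²·sin(jπx/L); on 0 ≤ x ≤ L, ∫sin²(jπx/L) dx = L/2 and ∫sin(jπx/L)·sin(lπx/L) dx = 0 for j ≠ l, so only diagonal terms survive in ∫|ψ|² and ∫ψ·ψ″; ∫ψ·ψ′ dx = [ψ²/2] between the walls = 0.
State is unnormalized: ∫|ψ|² dx = 22.741, and ∫ψ*·(−ħ²/2m · ψ'') dx = 72.881, so ⟨T⟩ = 72.881 / 22.741.
⟨T⟩ = 3.2049.

3.20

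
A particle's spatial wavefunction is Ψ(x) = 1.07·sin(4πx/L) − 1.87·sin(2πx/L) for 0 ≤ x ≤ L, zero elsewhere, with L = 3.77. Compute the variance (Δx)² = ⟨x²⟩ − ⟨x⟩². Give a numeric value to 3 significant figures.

Compute ⟨x⟩ and ⟨x²⟩ separately, then (Δx)² = ⟨x²⟩ − ⟨x⟩².
On 0 ≤ x ≤ L (j ≠ l): ∫sin²(jπx/L) dx = L/2, ∫sin(jπx/L)·sin(lπx/L) dx = 0; diagonal moments ∫x·sin²(jπx/L) dx = L²/4, ∫x²·sin²(jπx/L) dx = L³·(1/6 − 1/(4j²π²)); cross terms ∫x·sin(jπx/L)·sin(lπx/L) dx = 0 for j + l even and −4jlL²/(π²(j² − l²)²) for j + l odd, ∫x²·sin(jπx/L)·sin(lπx/L) dx = (−1)^(j+l)·4jlL³/(π²(j² − l²)²); higher powers the same way via product-to-sum and parts.
Normalization: ∫|Ψ|² dx = 8.7498.
⟨x⟩ = 1.8850 and ⟨x²⟩ = 4.0391.
(Δx)² = 4.0391 − (1.8850)² = 0.48591.

0.486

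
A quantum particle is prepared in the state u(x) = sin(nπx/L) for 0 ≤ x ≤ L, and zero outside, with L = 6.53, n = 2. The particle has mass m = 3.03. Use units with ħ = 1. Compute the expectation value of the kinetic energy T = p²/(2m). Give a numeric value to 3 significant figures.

0.153

T = −(ħ²/2m) d²/dx², so ⟨T⟩ = −(ħ²/2m) ∫ u*·u'' dx / ∫|u|² dx; with m = 3.03.
d/dx sin(nπx/L) = (nπ/L)·cos(nπx/L) and d²/dx² sin(nπx/L) = −(nπ/L)²·sin(nπx/L); on 0 ≤ x ≤ L, ∫sin²(nπx/L) dx = L/2 and ∫sin(nπx/L)·cos(nπx/L) dx = 0.
State is unnormalized: ∫|u|² dx = 3.2650, and ∫u*·(−ħ²/2m · u'') dx = 0.49882, so ⟨T⟩ = 0.49882 / 3.2650.
⟨T⟩ = 0.15278.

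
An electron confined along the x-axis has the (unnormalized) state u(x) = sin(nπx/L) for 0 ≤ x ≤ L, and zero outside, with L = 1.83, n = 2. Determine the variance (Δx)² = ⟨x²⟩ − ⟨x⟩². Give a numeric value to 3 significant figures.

0.237

Compute ⟨x⟩ and ⟨x²⟩ separately, then (Δx)² = ⟨x²⟩ − ⟨x⟩².
With sin²θ = (1 − cos2θ)/2 on 0 ≤ x ≤ L: ∫sin²(nπx/L) dx = L/2, ∫x·sin²(nπx/L) dx = L²/4, ∫x²·sin²(nπx/L) dx = L³·(1/6 − 1/(4n²π²)); higher powers xᵏ the same way, integrating xᵏ·cos(2nπx/L) by parts.
Normalization: ∫|u|² dx = 0.91500.
⟨x⟩ = 0.91500 and ⟨x²⟩ = 1.0739.
(Δx)² = 1.0739 − (0.91500)² = 0.23666.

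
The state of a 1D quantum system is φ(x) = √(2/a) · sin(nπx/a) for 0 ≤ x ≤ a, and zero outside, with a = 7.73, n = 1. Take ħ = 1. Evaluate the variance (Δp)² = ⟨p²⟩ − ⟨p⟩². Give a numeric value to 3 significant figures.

0.165

Compute ⟨p⟩ and ⟨p²⟩ separately; (Δp)² = ⟨p²⟩ − ⟨p⟩².
d/dx sin(nπx/a) = (nπ/a)·cos(nπx/a) and d²/dx² sin(nπx/a) = −(nπ/a)²·sin(nπx/a); on 0 ≤ x ≤ a, ∫sin²(nπx/a) dx = a/2 and ∫sin(nπx/a)·cos(nπx/a) dx = 0.
⟨p⟩ = 0.0000 and ⟨p²⟩ = 0.16517.
(Δp)² = 0.16517 − (0.0000)² = 0.16517.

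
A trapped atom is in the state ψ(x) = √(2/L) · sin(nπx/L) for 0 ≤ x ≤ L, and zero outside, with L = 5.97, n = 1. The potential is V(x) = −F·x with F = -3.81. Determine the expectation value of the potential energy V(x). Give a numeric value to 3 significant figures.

11.4

⟨V⟩ = ∫ V(x)·|ψ|² dx.
With sin²θ = (1 − cos2θ)/2 on 0 ≤ x ≤ L: ∫sin²(nπx/L) dx = L/2, ∫x·sin²(nπx/L) dx = L²/4, ∫x²·sin²(nπx/L) dx = L³·(1/6 − 1/(4n²π²)); higher powers xᵏ the same way, integrating xᵏ·cos(2nπx/L) by parts.
⟨V⟩ = 11.373.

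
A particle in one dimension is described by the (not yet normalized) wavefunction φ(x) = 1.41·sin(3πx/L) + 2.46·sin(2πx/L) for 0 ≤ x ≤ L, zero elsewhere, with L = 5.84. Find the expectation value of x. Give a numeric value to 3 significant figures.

⟨x⟩ = ∫ x·|φ|² dx / ∫|φ|² dx (integrals over the domain).
On 0 ≤ x ≤ L (j ≠ l): ∫sin²(jπx/L) dx = L/2, ∫sin(jπx/L)·sin(lπx/L) dx = 0; diagonal moments ∫x·sin²(jπx/L) dx = L²/4, ∫x²·sin²(jπx/L) dx = L³·(1/6 − 1/(4j²π²)); cross terms ∫x·sin(jπx/L)·sin(lπx/L) dx = 0 for j + l even and −4jlL²/(π²(j² − l²)²) for j + l odd, ∫x²·sin(jπx/L)·sin(lπx/L) dx = (−1)^(j+l)·4jlL³/(π²(j² − l²)²); higher powers the same way via product-to-sum and parts.
State is unnormalized: ∫|φ|² dx = 23.476, and ∫φ*·x·φ dx = 45.536, so ⟨x⟩ = 45.536 / 23.476.
⟨x⟩ = 1.9397.

1.94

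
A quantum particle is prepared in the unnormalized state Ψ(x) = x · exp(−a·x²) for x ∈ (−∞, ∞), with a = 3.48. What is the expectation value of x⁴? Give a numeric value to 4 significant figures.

0.07741

⟨x⁴⟩ = ∫ x⁴·|Ψ|² dx / ∫|Ψ|² dx (integrals over the domain).
Expand each integrand as polynomial × e^(−2ax²) and use ∫x^(2j)·e^(−2ax²) dx = (2j−1)!!/(4a)^j · √(π/(2a)), odd powers → 0; here √(π/(2a)) = 0.67185.
State is unnormalized: ∫|Ψ|² dx = 0.048265, and ∫Ψ*·x⁴·Ψ dx = 0.0037363, so ⟨x⁴⟩ = 0.0037363 / 0.048265.
⟨x⁴⟩ = 0.077413.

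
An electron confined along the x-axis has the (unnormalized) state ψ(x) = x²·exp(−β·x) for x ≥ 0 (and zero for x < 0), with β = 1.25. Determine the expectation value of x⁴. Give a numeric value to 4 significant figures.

43.01

⟨x⁴⟩ = ∫ x⁴·|ψ|² dx / ∫|ψ|² dx (integrals over the domain).
Every integrand reduces to terms xʲ·e^(−2βx) on [0, ∞); use ∫₀^∞ xʲ·e^(−2βx) dx = j!/(2β)^(j+1).
State is unnormalized: ∫|ψ|² dx = 0.24576, and ∫ψ*·x⁴·ψ dx = 10.570, so ⟨x⁴⟩ = 10.570 / 0.24576.
⟨x⁴⟩ = 43.008.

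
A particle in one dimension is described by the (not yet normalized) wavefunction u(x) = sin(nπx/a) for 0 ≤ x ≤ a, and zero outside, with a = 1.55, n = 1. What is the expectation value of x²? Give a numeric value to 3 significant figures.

0.679

⟨x²⟩ = ∫ x²·|u|² dx / ∫|u|² dx (integrals over the domain).
With sin²θ = (1 − cos2θ)/2 on 0 ≤ x ≤ a: ∫sin²(nπx/a) dx = a/2, ∫x·sin²(nπx/a) dx = a²/4, ∫x²·sin²(nπx/a) dx = a³·(1/6 − 1/(4n²π²)); higher powers xᵏ the same way, integrating xᵏ·cos(2nπx/a) by parts.
State is unnormalized: ∫|u|² dx = 0.77500, and ∫u*·x²·u dx = 0.52632, so ⟨x²⟩ = 0.52632 / 0.77500.
⟨x²⟩ = 0.67912.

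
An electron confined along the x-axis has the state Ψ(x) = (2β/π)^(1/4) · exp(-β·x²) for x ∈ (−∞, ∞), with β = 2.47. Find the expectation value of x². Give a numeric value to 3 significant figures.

⟨x²⟩ = ∫ x²·|Ψ|² dx (integrals over the domain).
Gaussian moments: ∫x^(2j)·e^(−2βx²) dx = (2j−1)!!/(4β)^j · √(π/(2β)), odd powers integrate to 0; here √(π/(2β)) = 0.79746.
⟨x²⟩ = 0.10121.

0.101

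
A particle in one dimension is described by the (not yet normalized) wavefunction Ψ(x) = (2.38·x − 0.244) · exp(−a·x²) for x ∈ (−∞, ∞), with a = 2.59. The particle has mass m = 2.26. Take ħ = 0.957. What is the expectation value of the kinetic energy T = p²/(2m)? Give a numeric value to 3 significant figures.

1.47

T = −(ħ²/2m) d²/dx², so ⟨T⟩ = −(ħ²/2m) ∫ Ψ*·Ψ'' dx / ∫|Ψ|² dx; with m = 2.26.
Expand each integrand as polynomial × e^(−2ax²) and use ∫x^(2j)·e^(−2ax²) dx = (2j−1)!!/(4a)^j · √(π/(2a)), odd powers → 0; here √(π/(2a)) = 0.77877. Differentiate with the product rule, d/dx e^(−ax²) = −2ax·e^(−ax²).
State is unnormalized: ∫|Ψ|² dx = 0.47216, and ∫Ψ*·(−ħ²/2m · Ψ'') dx = 0.69470, so ⟨T⟩ = 0.69470 / 0.47216.
⟨T⟩ = 1.4713.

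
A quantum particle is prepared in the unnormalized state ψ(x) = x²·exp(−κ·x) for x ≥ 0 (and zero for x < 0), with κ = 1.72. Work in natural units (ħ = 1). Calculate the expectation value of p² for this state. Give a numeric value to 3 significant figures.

p² ψ = −ħ² d²ψ/dx²; ⟨p²⟩ = −ħ² ∫ ψ*·ψ'' dx / ∫|ψ|² dx.
Differentiate x²·exp(−κ·x) with the product rule; every integrand then reduces to terms xʲ·e^(−2κx) on [0, ∞), with ∫₀^∞ xʲ·e^(−2κx) dx = j!/(2κ)^(j+1).
State is unnormalized: ∫|ψ|² dx = 0.049822, and ∫ψ*·(−ħ² ψ'') dx = 0.049131, so ⟨p²⟩ = 0.049131 / 0.049822.
⟨p²⟩ = 0.98613.

0.986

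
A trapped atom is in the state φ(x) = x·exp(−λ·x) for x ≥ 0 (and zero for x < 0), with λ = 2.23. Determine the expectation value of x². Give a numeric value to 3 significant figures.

⟨x²⟩ = ∫ x²·|φ|² dx / ∫|φ|² dx (integrals over the domain).
Every integrand reduces to terms xʲ·e^(−2λx) on [0, ∞); use ∫₀^∞ xʲ·e^(−2λx) dx = j!/(2λ)^(j+1).
State is unnormalized: ∫|φ|² dx = 0.022544, and ∫φ*·x²·φ dx = 0.013600, so ⟨x²⟩ = 0.013600 / 0.022544.
⟨x²⟩ = 0.60327.

0.603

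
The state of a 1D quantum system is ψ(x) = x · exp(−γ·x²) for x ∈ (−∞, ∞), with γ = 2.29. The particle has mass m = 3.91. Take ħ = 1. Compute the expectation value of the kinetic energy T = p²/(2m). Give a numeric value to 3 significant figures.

0.879

T = −(ħ²/2m) d²/dx², so ⟨T⟩ = −(ħ²/2m) ∫ ψ*·ψ'' dx / ∫|ψ|² dx; with m = 3.91.
Expand each integrand as polynomial × e^(−2γx²) and use ∫x^(2j)·e^(−2γx²) dx = (2j−1)!!/(4γ)^j · √(π/(2γ)), odd powers → 0; here √(π/(2γ)) = 0.82821. Differentiate with the product rule, d/dx e^(−γx²) = −2γx·e^(−γx²).
State is unnormalized: ∫|ψ|² dx = 0.090416, and ∫ψ*·(−ħ²/2m · ψ'') dx = 0.079432, so ⟨T⟩ = 0.079432 / 0.090416.
⟨T⟩ = 0.87852.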